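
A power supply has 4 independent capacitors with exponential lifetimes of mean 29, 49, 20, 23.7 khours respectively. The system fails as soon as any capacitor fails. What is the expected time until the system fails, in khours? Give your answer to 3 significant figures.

6.80

The first failure time is exponential with rate Σλ_i = 1/29 + 1/49 + 1/20 + 1/23.7 = 0.147085 per khour.
E[min] = 1/Σλ = 1/0.147085 = 6.79879 khours.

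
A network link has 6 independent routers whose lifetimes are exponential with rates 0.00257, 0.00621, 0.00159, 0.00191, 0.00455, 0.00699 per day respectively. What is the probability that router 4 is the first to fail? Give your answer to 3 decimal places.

0.080

The time to first failure is exponential with rate Σλ = 0.00257 + 0.00621 + 0.00159 + 0.00191 + 0.00455 + 0.00699 = 0.02382.
P(router 4 first) = λ_4/Σλ = 0.00191/0.02382 ≈ 0.080.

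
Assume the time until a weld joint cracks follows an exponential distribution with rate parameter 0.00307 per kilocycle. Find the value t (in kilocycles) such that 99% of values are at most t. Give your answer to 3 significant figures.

Set 1 − e^(−λt) = 0.99, so t = −ln(0.01)/λ = 4.6052/0.00307 ≈ 1500.06 kilocycles.

1500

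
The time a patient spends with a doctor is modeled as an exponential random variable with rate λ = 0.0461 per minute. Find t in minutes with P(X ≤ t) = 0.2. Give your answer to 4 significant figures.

4.840

Set 1 − e^(−λt) = 0.2, so t = −ln(0.8)/λ = 0.22314/0.0461 ≈ 4.84042 minutes.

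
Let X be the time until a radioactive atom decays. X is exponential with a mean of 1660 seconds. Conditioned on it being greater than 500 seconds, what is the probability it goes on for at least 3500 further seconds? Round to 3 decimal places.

0.121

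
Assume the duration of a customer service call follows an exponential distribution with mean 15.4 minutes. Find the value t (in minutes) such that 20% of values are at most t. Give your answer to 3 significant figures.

The rate is λ = 1/15.4 = 0.0649351 per minute.
Set 1 − e^(−λt) = 0.2, so t = −ln(0.8)/λ = 0.22314/0.0649351 ≈ 3.43641 minutes.

3.44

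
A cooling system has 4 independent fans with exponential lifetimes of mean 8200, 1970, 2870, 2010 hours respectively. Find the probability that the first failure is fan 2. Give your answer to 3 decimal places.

Rates: λ_i = 1/mean_i → 0.000121951, 0.000507614, 0.000348432, 0.000497512; Σλ = 0.00147551.
P(fan 2 first) = λ_2/Σλ = 0.000507614/0.00147551 ≈ 0.344.

0.344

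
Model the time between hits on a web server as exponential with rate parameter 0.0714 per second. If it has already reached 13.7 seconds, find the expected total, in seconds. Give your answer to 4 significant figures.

27.71

By memorylessness, E[X | X > 13.7] = 13.7 + 1/λ = 13.7 + 14.0056 = 27.7056 seconds.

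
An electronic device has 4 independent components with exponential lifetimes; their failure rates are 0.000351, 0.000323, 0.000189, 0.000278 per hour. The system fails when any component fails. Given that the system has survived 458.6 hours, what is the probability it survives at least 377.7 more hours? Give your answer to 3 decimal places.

Time to first failure ~ Exp(Σλ) with Σλ = 0.001141.
By memorylessness, P(T > 458.6+377.7 | T > 458.6) = P(T > 377.7) = e^(−0.001141·377.7) ≈ 0.650.

0.650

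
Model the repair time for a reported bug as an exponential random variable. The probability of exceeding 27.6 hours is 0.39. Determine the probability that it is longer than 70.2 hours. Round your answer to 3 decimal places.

e^(−λ·27.6) = 0.39 ⇒ λ = −ln(0.39)/27.6 = 0.0341163.
P(X > 70.2) = e^(−0.0341163·70.2) = e^(−2.395) ≈ 0.091.

0.091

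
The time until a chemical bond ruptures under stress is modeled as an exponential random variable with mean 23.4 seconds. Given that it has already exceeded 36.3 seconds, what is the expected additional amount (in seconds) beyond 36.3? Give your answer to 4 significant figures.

The rate is λ = 1/23.4 = 0.042735 per second.
By memorylessness, the remaining amount past any threshold is again Exp(λ) with mean 1/λ = 23.4 seconds.

23.40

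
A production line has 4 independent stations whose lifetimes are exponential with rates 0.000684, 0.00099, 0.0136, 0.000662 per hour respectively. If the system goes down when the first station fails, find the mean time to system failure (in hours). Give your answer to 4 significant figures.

62.75

The time to first failure is exponential with rate Σλ = 0.000684 + 0.00099 + 0.0136 + 0.000662 = 0.015936.
E[min] = 1/Σλ = 1/0.015936 = 62.751 hours.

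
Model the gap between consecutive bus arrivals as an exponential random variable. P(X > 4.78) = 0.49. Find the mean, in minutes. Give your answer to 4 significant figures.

6.701

e^(−λ·4.78) = 0.49 ⇒ λ = −ln(0.49)/4.78 = 0.149236.
Mean = 1/λ = 6.70078 minutes.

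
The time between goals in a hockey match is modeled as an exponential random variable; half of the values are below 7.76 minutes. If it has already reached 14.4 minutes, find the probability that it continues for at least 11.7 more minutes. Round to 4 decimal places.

0.3517

For an exponential, median = ln(2)/λ, so λ = ln 2 / 7.76 = 0.0893231 per minute.
By the memoryless property, P(X > 14.4+11.7 | X > 14.4) = P(X > 11.7).
P(X > 11.7) = e^(−1.0451) ≈ 0.3517.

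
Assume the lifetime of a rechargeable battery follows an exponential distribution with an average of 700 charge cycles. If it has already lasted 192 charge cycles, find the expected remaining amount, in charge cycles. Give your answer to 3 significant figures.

The rate is λ = 1/700 = 0.00142857 per charge cycle.
By memorylessness, the remaining amount past any threshold is again Exp(λ) with mean 1/λ = 700 charge cycles.

700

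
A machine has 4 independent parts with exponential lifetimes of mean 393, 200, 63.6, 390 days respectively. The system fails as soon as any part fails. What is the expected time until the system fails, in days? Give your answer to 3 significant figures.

38.7

The first failure time is exponential with rate Σλ_i = 1/393 + 1/200 + 1/63.6 + 1/390 = 0.0258319 per day.
E[min] = 1/Σλ = 1/0.0258319 = 38.7118 days.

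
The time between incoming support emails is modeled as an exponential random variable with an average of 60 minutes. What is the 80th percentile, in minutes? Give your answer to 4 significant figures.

The rate is λ = 1/60 = 0.0166667 per minute.
Set 1 − e^(−λt) = 0.8, so t = −ln(0.2)/λ = 1.6094/0.0166667 ≈ 96.5663 minutes.

96.57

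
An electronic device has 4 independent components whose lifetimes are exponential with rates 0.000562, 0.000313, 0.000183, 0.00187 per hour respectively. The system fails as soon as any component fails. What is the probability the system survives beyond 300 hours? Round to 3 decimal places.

The time to first failure is exponential with rate Σλ = 0.000562 + 0.000313 + 0.000183 + 0.00187 = 0.002928.
P(min > 300) = e^(−0.002928·300) = e^(−0.8784) ≈ 0.415.

0.415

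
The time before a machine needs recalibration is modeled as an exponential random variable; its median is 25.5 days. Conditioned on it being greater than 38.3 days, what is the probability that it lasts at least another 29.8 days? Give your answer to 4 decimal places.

0.4448

For an exponential, median = ln(2)/λ, so λ = ln 2 / 25.5 = 0.0271822 per day.
By the memoryless property, P(X > 38.3+29.8 | X > 38.3) = P(X > 29.8).
P(X > 29.8) = e^(−0.81003) ≈ 0.4448.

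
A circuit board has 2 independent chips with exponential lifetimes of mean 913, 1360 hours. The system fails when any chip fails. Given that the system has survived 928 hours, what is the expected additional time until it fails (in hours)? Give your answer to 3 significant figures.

546

First-failure rate Σλ = 1/913 + 1/1360 = 0.00183058.
By memorylessness the expected residual is 1/Σλ = 546.274 hours, regardless of the 928 already elapsed.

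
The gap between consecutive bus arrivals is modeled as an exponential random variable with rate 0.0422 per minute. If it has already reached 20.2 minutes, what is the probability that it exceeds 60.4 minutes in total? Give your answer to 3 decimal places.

0.183

By the memoryless property, P(X > 20.2+40.2 | X > 20.2) = P(X > 40.2).
P(X > 40.2) = e^(−1.6964) ≈ 0.183.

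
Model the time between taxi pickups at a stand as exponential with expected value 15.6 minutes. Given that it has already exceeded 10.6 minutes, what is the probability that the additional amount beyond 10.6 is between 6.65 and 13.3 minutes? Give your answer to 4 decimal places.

0.2266

The rate is λ = 1/15.6 = 0.0641026 per minute.
Memoryless: the residual past 10.6 is again Exp(λ).
P(6.65 < residual < 13.3) = e^(−λ·6.65) − e^(−λ·13.3) = 0.65293 − 0.42632 ≈ 0.2266.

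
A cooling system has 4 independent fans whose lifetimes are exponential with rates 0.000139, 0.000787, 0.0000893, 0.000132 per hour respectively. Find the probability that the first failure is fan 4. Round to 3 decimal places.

0.115

The time to first failure is exponential with rate Σλ = 0.000139 + 0.000787 + 0.0000893 + 0.000132 = 0.0011473.
P(fan 4 first) = λ_4/Σλ = 0.000132/0.0011473 ≈ 0.115.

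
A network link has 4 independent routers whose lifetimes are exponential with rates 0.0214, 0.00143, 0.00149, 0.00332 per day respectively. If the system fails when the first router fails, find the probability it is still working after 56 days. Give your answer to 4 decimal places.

0.2127

The time to first failure is exponential with rate Σλ = 0.0214 + 0.00143 + 0.00149 + 0.00332 = 0.02764.
P(min > 56) = e^(−0.02764·56) = e^(−1.5478) ≈ 0.2127.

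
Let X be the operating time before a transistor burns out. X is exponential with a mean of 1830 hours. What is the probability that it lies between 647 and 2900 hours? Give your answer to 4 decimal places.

The rate is λ = 1/1830 = 0.000546448 per hour.
P(647 < X < 2900) = e^(−λ·647) − e^(−λ·2900) = 0.70219 − 0.20501 ≈ 0.4972.

0.4972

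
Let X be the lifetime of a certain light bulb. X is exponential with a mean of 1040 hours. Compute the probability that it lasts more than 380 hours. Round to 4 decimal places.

0.6939

The rate is λ = 1/1040 = 0.000961538 per hour.
P(X > 380) = e^(−λ·380) = e^(−0.36538) ≈ 0.6939.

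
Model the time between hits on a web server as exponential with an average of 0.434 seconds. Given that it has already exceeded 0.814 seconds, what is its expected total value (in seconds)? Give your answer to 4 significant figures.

1.248

The rate is λ = 1/0.434 = 2.30415 per second.
By memorylessness, E[X | X > 0.814] = 0.814 + 1/λ = 0.814 + 0.434 = 1.248 seconds.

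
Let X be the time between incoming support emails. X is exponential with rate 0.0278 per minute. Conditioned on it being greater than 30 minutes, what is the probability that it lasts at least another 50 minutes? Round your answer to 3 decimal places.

0.249

By the memoryless property, P(X > 30+50 | X > 30) = P(X > 50).
P(X > 50) = e^(−1.39) ≈ 0.249.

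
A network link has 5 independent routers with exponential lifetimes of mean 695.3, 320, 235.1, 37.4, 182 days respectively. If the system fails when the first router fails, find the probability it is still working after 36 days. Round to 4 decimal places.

The first failure time is exponential with rate Σλ_i = 1/695.3 + 1/320 + 1/235.1 + 1/37.4 + 1/182 = 0.0410492 per day.
P(min > 36) = e^(−0.0410492·36) = e^(−1.4778) ≈ 0.2281.

0.2281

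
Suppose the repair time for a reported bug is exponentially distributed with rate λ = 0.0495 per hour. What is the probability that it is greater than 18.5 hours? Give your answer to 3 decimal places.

P(X > 18.5) = e^(−λ·18.5) = e^(−0.91575) ≈ 0.400.

0.400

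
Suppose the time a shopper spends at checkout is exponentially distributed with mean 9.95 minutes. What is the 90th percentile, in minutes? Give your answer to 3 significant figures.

The rate is λ = 1/9.95 = 0.100503 per minute.
Set 1 − e^(−λt) = 0.9, so t = −ln(0.1)/λ = 2.3026/0.100503 ≈ 22.9107 minutes.

22.9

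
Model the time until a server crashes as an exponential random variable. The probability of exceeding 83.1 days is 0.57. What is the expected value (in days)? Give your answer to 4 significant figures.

e^(−λ·83.1) = 0.57 ⇒ λ = −ln(0.57)/83.1 = 0.00676437.
Mean = 1/λ = 147.833 days.

147.8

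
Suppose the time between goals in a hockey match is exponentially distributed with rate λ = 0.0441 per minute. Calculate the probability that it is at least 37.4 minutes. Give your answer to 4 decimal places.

0.1922

P(X > 37.4) = e^(−λ·37.4) = e^(−1.6493) ≈ 0.1922.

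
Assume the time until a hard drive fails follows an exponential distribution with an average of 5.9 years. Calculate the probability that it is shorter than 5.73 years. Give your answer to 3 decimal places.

0.621

The rate is λ = 1/5.9 = 0.169492 per year.
P(X ≤ 5.73) = 1 − e^(−λ·5.73) = 1 − e^(−0.97119) ≈ 0.621.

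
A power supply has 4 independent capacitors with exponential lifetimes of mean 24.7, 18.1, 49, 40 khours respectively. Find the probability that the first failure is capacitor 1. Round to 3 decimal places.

0.287

Rates: λ_i = 1/mean_i → 0.0404858, 0.0552486, 0.0204082, 0.025; Σλ = 0.141143.
P(capacitor 1 first) = λ_1/Σλ = 0.0404858/0.141143 ≈ 0.287.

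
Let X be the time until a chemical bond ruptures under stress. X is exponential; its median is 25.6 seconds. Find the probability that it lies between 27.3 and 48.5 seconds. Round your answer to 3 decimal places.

For an exponential, median = ln(2)/λ, so λ = ln 2 / 25.6 = 0.0270761 per second.
P(27.3 < X < 48.5) = e^(−λ·27.3) − e^(−λ·48.5) = 0.47751 − 0.26896 ≈ 0.209.

0.209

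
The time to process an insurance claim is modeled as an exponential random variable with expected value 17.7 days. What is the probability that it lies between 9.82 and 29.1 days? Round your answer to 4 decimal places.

The rate is λ = 1/17.7 = 0.0564972 per day.
P(9.82 < X < 29.1) = e^(−λ·9.82) − e^(−λ·29.1) = 0.57419 − 0.19319 ≈ 0.3810.

0.3810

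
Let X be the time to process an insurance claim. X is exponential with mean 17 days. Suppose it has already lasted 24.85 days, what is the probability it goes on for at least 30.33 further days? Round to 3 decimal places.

0.168

The rate is λ = 1/17 = 0.0588235 per day.
The exponential is memoryless, so the remaining time is again Exp(λ): the condition X > 24.85 is irrelevant.
P(X > 30.33) = e^(−1.7841) ≈ 0.168.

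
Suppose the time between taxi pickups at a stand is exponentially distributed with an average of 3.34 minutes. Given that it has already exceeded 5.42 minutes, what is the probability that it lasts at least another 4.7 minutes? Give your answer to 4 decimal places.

0.2448

The rate is λ = 1/3.34 = 0.299401 per minute.
The exponential is memoryless, so the remaining time is again Exp(λ): the condition X > 5.42 is irrelevant.
P(X > 4.7) = e^(−1.4072) ≈ 0.2448.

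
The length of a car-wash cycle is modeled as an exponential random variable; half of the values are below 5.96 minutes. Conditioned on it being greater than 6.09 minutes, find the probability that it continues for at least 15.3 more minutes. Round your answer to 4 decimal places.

0.1687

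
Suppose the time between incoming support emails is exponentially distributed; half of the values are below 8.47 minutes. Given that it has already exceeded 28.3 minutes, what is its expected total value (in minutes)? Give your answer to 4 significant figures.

40.52

For an exponential, median = ln(2)/λ, so λ = ln 2 / 8.47 = 0.0818356 per minute.
By memorylessness, E[X | X > 28.3] = 28.3 + 1/λ = 28.3 + 12.2196 = 40.5196 minutes.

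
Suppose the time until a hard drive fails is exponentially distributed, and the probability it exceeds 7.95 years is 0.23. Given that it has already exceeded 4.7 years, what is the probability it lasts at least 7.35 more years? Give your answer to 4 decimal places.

0.2570

From e^(−λ·7.95) = 0.23, λ = −ln(0.23)/7.95 = 0.184865.
Memoryless: P(X > 4.7+7.35 | X > 4.7) = P(X > 7.35) = e^(−0.184865·7.35) ≈ 0.2570.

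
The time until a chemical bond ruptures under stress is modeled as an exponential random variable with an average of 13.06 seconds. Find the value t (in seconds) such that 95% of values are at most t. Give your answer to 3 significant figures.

39.1

The rate is λ = 1/13.06 = 0.0765697 per second.
Set 1 − e^(−λt) = 0.95, so t = −ln(0.05)/λ = 2.9957/0.0765697 ≈ 39.1243 seconds.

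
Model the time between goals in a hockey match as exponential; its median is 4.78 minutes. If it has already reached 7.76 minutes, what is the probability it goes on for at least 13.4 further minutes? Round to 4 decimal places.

0.1433

For an exponential, median = ln(2)/λ, so λ = ln 2 / 4.78 = 0.14501 per minute.
The exponential is memoryless, so the remaining time is again Exp(λ): the condition X > 7.76 is irrelevant.
P(X > 13.4) = e^(−1.9431) ≈ 0.1433.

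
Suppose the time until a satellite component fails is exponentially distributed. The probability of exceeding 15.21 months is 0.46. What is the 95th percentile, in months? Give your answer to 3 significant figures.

58.7

e^(−λ·15.21) = 0.46 ⇒ λ = −ln(0.46)/15.21 = 0.0510538.
95th percentile: 1 − e^(−λt) = 0.95, t = −ln(0.05)/λ = 58.6779 months.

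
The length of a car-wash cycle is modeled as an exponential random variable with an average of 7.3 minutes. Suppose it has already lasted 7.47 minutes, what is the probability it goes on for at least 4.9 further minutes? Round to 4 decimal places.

0.5111

The rate is λ = 1/7.3 = 0.136986 per minute.
By the memoryless property, P(X > 7.47+4.9 | X > 7.47) = P(X > 4.9).
P(X > 4.9) = e^(−0.67123) ≈ 0.5111.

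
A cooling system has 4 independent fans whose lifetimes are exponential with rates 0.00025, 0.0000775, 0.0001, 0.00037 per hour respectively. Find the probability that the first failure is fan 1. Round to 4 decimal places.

0.3135

The time to first failure is exponential with rate Σλ = 0.00025 + 0.0000775 + 0.0001 + 0.00037 = 0.0007975.
P(fan 1 first) = λ_1/Σλ = 0.00025/0.0007975 ≈ 0.3135.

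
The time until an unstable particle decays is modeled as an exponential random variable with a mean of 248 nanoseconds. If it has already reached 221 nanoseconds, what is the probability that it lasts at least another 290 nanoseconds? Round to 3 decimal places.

The rate is λ = 1/248 = 0.00403226 per nanosecond.
The exponential is memoryless, so the remaining time is again Exp(λ): the condition X > 221 is irrelevant.
P(X > 290) = e^(−1.1694) ≈ 0.311.

0.311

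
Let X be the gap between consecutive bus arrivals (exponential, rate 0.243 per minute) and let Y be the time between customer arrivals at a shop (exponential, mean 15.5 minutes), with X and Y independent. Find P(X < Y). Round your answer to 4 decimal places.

λ_1 = 0.243, λ_2 = 1/15.5 = 0.0645161.
For independent exponentials, P(X < Y) = λ_1/(λ_1+λ_2) = 0.243/0.307516 ≈ 0.7902.

0.7902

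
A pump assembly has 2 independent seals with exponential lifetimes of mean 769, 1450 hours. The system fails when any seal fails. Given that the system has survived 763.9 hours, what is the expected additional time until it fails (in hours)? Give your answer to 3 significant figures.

503

First-failure rate Σλ = 1/769 + 1/1450 = 0.00199005.
By memorylessness the expected residual is 1/Σλ = 502.501 hours, regardless of the 763.9 already elapsed.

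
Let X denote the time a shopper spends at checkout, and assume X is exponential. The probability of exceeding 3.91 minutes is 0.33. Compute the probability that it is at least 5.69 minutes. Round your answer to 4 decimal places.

e^(−λ·3.91) = 0.33 ⇒ λ = −ln(0.33)/3.91 = 0.283545.
P(X > 5.69) = e^(−0.283545·5.69) = e^(−1.6134) ≈ 0.1992.

0.1992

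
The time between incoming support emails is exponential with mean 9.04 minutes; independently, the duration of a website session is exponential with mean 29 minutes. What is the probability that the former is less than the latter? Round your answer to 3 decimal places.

0.762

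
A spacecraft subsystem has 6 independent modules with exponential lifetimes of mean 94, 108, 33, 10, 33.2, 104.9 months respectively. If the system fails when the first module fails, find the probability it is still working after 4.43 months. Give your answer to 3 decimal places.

The first failure time is exponential with rate Σλ_i = 1/94 + 1/108 + 1/33 + 1/10 + 1/33.2 + 1/104.9 = 0.189854 per month.
P(min > 4.43) = e^(−0.189854·4.43) = e^(−0.84105) ≈ 0.431.

0.431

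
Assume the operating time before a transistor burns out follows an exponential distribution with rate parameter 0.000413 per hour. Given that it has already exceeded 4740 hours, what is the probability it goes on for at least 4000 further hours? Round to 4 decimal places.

P(X > s+t | X > s) = e^(−λ(s+t))/e^(−λs) = e^(−λt), independent of s = 4740.
P(X > 4000) = e^(−1.652) ≈ 0.1917.

0.1917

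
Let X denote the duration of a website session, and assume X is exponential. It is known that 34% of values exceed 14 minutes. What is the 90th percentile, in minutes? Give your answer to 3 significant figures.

e^(−λ·14) = 0.34 ⇒ λ = −ln(0.34)/14 = 0.0770578.
90th percentile: 1 − e^(−λt) = 0.9, t = −ln(0.1)/λ = 29.8813 minutes.

29.9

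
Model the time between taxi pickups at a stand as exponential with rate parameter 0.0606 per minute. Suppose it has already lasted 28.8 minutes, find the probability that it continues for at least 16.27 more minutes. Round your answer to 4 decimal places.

By the memoryless property, P(X > 28.8+16.27 | X > 28.8) = P(X > 16.27).
P(X > 16.27) = e^(−0.98596) ≈ 0.3731.

0.3731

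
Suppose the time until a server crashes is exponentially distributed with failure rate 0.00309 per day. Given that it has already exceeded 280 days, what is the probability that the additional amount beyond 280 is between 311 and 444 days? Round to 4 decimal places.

0.1289

Memoryless: the residual past 280 is again Exp(λ).
P(311 < residual < 444) = e^(−λ·311) − e^(−λ·444) = 0.38251 − 0.25361 ≈ 0.1289.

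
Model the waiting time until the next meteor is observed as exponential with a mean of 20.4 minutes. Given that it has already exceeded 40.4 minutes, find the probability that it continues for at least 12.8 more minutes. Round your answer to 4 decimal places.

The rate is λ = 1/20.4 = 0.0490196 per minute.
P(X > s+t | X > s) = e^(−λ(s+t))/e^(−λs) = e^(−λt), independent of s = 40.4.
P(X > 12.8) = e^(−0.62745) ≈ 0.5340.

0.5340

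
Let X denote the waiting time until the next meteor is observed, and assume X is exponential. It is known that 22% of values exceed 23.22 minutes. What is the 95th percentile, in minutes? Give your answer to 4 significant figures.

45.94

e^(−λ·23.22) = 0.22 ⇒ λ = −ln(0.22)/23.22 = 0.0652079.
95th percentile: 1 − e^(−λt) = 0.95, t = −ln(0.05)/λ = 45.9412 minutes.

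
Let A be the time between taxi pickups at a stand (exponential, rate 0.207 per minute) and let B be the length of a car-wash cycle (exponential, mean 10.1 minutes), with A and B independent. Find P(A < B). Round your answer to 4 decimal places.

λ_1 = 0.207, λ_2 = 1/10.1 = 0.0990099.
For independent exponentials, P(A < B) = λ_1/(λ_1+λ_2) = 0.207/0.30601 ≈ 0.6764.

0.6764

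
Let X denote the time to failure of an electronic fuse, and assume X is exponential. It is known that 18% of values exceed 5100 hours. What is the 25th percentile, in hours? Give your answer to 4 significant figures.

855.6

e^(−λ·5100) = 0.18 ⇒ λ = −ln(0.18)/5100 = 0.000336235.
25th percentile: 1 − e^(−λt) = 0.25, t = −ln(0.75)/λ = 855.598 hours.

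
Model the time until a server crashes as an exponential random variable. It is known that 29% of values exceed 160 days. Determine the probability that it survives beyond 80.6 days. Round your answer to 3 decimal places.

0.536

e^(−λ·160) = 0.29 ⇒ λ = −ln(0.29)/160 = 0.00773671.
P(X > 80.6) = e^(−0.00773671·80.6) = e^(−0.62358) ≈ 0.536.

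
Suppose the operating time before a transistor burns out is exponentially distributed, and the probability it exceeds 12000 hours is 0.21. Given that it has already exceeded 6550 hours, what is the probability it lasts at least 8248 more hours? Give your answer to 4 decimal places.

From e^(−λ·12000) = 0.21, λ = −ln(0.21)/12000 = 0.000130054.
Memoryless: P(X > 6550+8248 | X > 6550) = P(X > 8248) = e^(−0.000130054·8248) ≈ 0.3421.

0.3421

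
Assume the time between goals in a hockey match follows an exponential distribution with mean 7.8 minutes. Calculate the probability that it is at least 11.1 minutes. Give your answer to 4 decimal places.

0.2410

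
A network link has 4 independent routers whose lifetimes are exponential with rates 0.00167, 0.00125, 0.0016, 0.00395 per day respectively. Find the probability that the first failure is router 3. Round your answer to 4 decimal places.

The time to first failure is exponential with rate Σλ = 0.00167 + 0.00125 + 0.0016 + 0.00395 = 0.00847.
P(router 3 first) = λ_3/Σλ = 0.0016/0.00847 ≈ 0.1889.

0.1889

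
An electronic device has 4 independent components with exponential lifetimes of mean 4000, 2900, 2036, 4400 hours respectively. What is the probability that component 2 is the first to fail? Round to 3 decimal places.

0.263

Rates: λ_i = 1/mean_i → 0.00025, 0.000344828, 0.000491159, 0.000227273; Σλ = 0.00131326.
P(component 2 first) = λ_2/Σλ = 0.000344828/0.00131326 ≈ 0.263.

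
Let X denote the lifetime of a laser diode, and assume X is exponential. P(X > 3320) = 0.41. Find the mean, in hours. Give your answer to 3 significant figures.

3720

e^(−λ·3320) = 0.41 ⇒ λ = −ln(0.41)/3320 = 0.000268554.
Mean = 1/λ = 3723.65 hours.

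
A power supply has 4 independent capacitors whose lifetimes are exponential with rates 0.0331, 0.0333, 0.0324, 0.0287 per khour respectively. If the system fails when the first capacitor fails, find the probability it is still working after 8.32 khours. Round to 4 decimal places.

The time to first failure is exponential with rate Σλ = 0.0331 + 0.0333 + 0.0324 + 0.0287 = 0.1275.
P(min > 8.32) = e^(−0.1275·8.32) = e^(−1.0608) ≈ 0.3462.

0.3462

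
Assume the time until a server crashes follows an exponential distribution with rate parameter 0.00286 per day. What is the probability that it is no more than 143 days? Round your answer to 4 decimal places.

0.3357

P(X ≤ 143) = 1 − e^(−λ·143) = 1 − e^(−0.40898) ≈ 0.3357.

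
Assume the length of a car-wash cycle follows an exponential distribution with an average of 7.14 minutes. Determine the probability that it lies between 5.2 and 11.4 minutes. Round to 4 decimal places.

0.2802

The rate is λ = 1/7.14 = 0.140056 per minute.
P(5.2 < X < 11.4) = e^(−λ·5.2) − e^(−λ·11.4) = 0.48273 − 0.20258 ≈ 0.2802.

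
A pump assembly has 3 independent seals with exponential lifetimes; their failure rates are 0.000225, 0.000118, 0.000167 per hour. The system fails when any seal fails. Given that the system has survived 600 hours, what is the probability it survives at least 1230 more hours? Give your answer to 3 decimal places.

0.534

Time to first failure ~ Exp(Σλ) with Σλ = 0.00051.
By memorylessness, P(T > 600+1230 | T > 600) = P(T > 1230) = e^(−0.00051·1230) ≈ 0.534.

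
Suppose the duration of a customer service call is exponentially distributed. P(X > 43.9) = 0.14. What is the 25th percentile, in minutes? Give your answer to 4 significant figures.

e^(−λ·43.9) = 0.14 ⇒ λ = −ln(0.14)/43.9 = 0.0447862.
25th percentile: 1 − e^(−λt) = 0.25, t = −ln(0.75)/λ = 6.42346 minutes.

6.423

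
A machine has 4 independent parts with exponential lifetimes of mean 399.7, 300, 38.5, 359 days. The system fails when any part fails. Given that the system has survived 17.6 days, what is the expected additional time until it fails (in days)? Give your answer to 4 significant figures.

28.91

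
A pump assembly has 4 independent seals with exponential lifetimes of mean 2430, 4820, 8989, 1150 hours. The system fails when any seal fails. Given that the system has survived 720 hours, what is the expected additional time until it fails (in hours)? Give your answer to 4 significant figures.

625.1

First-failure rate Σλ = 1/2430 + 1/4820 + 1/8989 + 1/1150 = 0.0015998.
By memorylessness the expected residual is 1/Σλ = 625.077 hours, regardless of the 720 already elapsed.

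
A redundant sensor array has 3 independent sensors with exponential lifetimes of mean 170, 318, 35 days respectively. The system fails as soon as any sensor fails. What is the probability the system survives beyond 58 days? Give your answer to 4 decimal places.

0.1130

The first failure time is exponential with rate Σλ_i = 1/170 + 1/318 + 1/35 = 0.0375984 per day.
P(min > 58) = e^(−0.0375984·58) = e^(−2.1807) ≈ 0.1130.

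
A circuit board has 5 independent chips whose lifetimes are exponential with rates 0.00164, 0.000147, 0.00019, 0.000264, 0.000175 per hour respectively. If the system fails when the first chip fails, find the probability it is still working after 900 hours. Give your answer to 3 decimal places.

The time to first failure is exponential with rate Σλ = 0.00164 + 0.000147 + 0.00019 + 0.000264 + 0.000175 = 0.002416.
P(min > 900) = e^(−0.002416·900) = e^(−2.1744) ≈ 0.114.

0.114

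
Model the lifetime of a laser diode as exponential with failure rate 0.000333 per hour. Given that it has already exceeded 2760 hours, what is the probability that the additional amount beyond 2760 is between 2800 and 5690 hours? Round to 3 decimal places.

0.243

Memoryless: the residual past 2760 is again Exp(λ).
P(2800 < residual < 5690) = e^(−λ·2800) − e^(−λ·5690) = 0.39361 − 0.15035 ≈ 0.243.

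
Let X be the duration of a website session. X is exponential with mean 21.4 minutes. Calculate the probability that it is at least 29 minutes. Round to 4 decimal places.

The rate is λ = 1/21.4 = 0.046729 per minute.
P(X > 29) = e^(−λ·29) = e^(−1.3551) ≈ 0.2579.

0.2579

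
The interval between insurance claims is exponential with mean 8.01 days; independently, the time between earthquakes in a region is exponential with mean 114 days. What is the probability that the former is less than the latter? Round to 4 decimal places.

λ_1 = 1/8.01 = 0.124844, λ_2 = 1/114 = 0.00877193.
For independent exponentials, P(the former < the latter) = λ_1/(λ_1+λ_2) = 0.124844/0.133616 ≈ 0.9343.

0.9343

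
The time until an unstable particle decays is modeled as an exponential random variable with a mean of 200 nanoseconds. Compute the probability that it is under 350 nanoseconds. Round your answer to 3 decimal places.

0.826

The rate is λ = 1/200 = 0.005 per nanosecond.
P(X ≤ 350) = 1 − e^(−λ·350) = 1 − e^(−1.75) ≈ 0.826.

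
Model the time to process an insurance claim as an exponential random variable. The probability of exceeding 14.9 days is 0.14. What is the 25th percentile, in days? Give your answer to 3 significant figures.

2.18

e^(−λ·14.9) = 0.14 ⇒ λ = −ln(0.14)/14.9 = 0.131954.
25th percentile: 1 − e^(−λt) = 0.25, t = −ln(0.75)/λ = 2.18017 days.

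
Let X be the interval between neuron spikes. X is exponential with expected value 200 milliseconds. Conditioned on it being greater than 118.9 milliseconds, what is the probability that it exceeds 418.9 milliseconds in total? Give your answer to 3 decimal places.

The rate is λ = 1/200 = 0.005 per millisecond.
By the memoryless property, P(X > 118.9+300 | X > 118.9) = P(X > 300).
P(X > 300) = e^(−1.5) ≈ 0.223.

0.223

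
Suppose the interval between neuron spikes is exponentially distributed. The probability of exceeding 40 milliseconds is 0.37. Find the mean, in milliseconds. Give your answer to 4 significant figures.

e^(−λ·40) = 0.37 ⇒ λ = −ln(0.37)/40 = 0.0248563.
Mean = 1/λ = 40.2312 milliseconds.

40.23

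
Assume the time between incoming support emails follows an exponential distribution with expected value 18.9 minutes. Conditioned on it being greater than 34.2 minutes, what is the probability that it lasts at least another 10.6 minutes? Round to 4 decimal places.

The rate is λ = 1/18.9 = 0.0529101 per minute.
By the memoryless property, P(X > 34.2+10.6 | X > 34.2) = P(X > 10.6).
P(X > 10.6) = e^(−0.56085) ≈ 0.5707.

0.5707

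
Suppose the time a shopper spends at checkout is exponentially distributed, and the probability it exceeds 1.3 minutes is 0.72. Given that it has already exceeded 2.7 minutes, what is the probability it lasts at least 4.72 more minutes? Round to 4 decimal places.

0.3034

From e^(−λ·1.3) = 0.72, λ = −ln(0.72)/1.3 = 0.252695.
Memoryless: P(X > 2.7+4.72 | X > 2.7) = P(X > 4.72) = e^(−0.252695·4.72) ≈ 0.3034.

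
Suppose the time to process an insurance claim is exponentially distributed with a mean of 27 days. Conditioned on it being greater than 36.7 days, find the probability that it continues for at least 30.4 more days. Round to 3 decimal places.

The rate is λ = 1/27 = 0.037037 per day.
By the memoryless property, P(X > 36.7+30.4 | X > 36.7) = P(X > 30.4).
P(X > 30.4) = e^(−1.1259) ≈ 0.324.

0.324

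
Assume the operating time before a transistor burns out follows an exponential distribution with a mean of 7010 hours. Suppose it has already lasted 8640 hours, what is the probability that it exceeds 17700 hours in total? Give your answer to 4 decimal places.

The rate is λ = 1/7010 = 0.000142653 per hour.
The exponential is memoryless, so the remaining time is again Exp(λ): the condition X > 8640 is irrelevant.
P(X > 9060) = e^(−1.2924) ≈ 0.2746.

0.2746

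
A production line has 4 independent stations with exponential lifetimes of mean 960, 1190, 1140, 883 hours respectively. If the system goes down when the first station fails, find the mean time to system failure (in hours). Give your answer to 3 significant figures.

257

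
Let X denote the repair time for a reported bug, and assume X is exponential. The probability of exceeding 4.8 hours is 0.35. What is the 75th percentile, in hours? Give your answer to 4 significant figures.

e^(−λ·4.8) = 0.35 ⇒ λ = −ln(0.35)/4.8 = 0.218713.
75th percentile: 1 − e^(−λt) = 0.75, t = −ln(0.25)/λ = 6.33842 hours.

6.338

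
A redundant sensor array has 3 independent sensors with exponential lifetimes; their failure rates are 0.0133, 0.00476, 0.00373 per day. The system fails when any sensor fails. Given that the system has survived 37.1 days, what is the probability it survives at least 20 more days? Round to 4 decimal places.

0.6467

Time to first failure ~ Exp(Σλ) with Σλ = 0.02179.
By memorylessness, P(T > 37.1+20 | T > 37.1) = P(T > 20) = e^(−0.02179·20) ≈ 0.6467.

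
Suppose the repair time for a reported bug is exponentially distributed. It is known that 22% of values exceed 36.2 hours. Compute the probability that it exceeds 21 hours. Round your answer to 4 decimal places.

0.4155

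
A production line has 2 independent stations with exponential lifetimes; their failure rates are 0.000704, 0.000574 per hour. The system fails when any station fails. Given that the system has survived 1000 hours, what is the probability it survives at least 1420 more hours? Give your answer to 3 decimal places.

0.163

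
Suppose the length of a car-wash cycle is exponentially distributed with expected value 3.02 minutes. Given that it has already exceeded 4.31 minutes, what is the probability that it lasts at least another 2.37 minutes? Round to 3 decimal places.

The rate is λ = 1/3.02 = 0.331126 per minute.
The exponential is memoryless, so the remaining time is again Exp(λ): the condition X > 4.31 is irrelevant.
P(X > 2.37) = e^(−0.78477) ≈ 0.456.

0.456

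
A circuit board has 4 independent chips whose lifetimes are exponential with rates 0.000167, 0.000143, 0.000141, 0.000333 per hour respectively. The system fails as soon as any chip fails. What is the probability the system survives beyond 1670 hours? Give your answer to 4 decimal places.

0.2700

The time to first failure is exponential with rate Σλ = 0.000167 + 0.000143 + 0.000141 + 0.000333 = 0.000784.
P(min > 1670) = e^(−0.000784·1670) = e^(−1.3093) ≈ 0.2700.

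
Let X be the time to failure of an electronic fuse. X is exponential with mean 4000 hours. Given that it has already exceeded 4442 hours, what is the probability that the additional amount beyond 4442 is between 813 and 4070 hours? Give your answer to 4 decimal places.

The rate is λ = 1/4000 = 0.00025 per hour.
Memoryless: the residual past 4442 is again Exp(λ).
P(813 < residual < 4070) = e^(−λ·813) − e^(−λ·4070) = 0.81607 − 0.36150 ≈ 0.4546.

0.4546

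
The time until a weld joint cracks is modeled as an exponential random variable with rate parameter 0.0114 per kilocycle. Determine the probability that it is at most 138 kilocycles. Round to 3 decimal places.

P(X ≤ 138) = 1 − e^(−λ·138) = 1 − e^(−1.5732) ≈ 0.793.

0.793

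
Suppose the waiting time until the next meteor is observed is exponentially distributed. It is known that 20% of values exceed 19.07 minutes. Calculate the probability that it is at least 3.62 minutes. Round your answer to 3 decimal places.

e^(−λ·19.07) = 0.20 ⇒ λ = −ln(0.20)/19.07 = 0.0843963.
P(X > 3.62) = e^(−0.0843963·3.62) = e^(−0.30551) ≈ 0.737.

0.737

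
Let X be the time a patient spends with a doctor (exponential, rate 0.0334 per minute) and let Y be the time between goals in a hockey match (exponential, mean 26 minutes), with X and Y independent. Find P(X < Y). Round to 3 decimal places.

λ_1 = 0.0334, λ_2 = 1/26 = 0.0384615.
For independent exponentials, P(X < Y) = λ_1/(λ_1+λ_2) = 0.0334/0.0718615 ≈ 0.465.

0.465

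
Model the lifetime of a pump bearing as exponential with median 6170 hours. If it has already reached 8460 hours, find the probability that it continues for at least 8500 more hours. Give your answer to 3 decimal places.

For an exponential, median = ln(2)/λ, so λ = ln 2 / 6170 = 0.000112342 per hour.
By the memoryless property, P(X > 8460+8500 | X > 8460) = P(X > 8500).
P(X > 8500) = e^(−0.9549) ≈ 0.385.

0.385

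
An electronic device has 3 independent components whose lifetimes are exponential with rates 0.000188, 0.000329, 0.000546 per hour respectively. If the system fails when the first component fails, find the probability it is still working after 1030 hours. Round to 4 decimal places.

0.3346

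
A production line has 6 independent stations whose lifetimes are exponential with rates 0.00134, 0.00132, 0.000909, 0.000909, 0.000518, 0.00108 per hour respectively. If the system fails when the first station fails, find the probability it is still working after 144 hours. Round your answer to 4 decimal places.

The time to first failure is exponential with rate Σλ = 0.00134 + 0.00132 + 0.000909 + 0.000909 + 0.000518 + 0.00108 = 0.006076.
P(min > 144) = e^(−0.006076·144) = e^(−0.87494) ≈ 0.4169.

0.4169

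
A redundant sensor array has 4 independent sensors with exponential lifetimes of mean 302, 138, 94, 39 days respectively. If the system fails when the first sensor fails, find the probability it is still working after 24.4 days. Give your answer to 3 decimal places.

The first failure time is exponential with rate Σλ_i = 1/302 + 1/138 + 1/94 + 1/39 = 0.046837 per day.
P(min > 24.4) = e^(−0.046837·24.4) = e^(−1.1428) ≈ 0.319.

0.319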